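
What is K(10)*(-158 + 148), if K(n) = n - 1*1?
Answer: -90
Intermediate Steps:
K(n) = -1 + n (K(n) = n - 1 = -1 + n)
K(10)*(-158 + 148) = (-1 + 10)*(-158 + 148) = 9*(-10) = -90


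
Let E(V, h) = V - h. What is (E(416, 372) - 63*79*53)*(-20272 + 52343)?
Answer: -8458309327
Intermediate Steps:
(E(416, 372) - 63*79*53)*(-20272 + 52343) = ((416 - 1*372) - 63*79*53)*(-20272 + 52343) = ((416 - 372) - 4977*53)*32071 = (44 - 263781)*32071 = -263737*32071 = -8458309327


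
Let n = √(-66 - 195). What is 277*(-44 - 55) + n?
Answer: -27423 + 3*I*√29 ≈ -27423.0 + 16.155*I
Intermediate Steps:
n = 3*I*√29 (n = √(-261) = 3*I*√29 ≈ 16.155*I)
277*(-44 - 55) + n = 277*(-44 - 55) + 3*I*√29 = 277*(-99) + 3*I*√29 = -27423 + 3*I*√29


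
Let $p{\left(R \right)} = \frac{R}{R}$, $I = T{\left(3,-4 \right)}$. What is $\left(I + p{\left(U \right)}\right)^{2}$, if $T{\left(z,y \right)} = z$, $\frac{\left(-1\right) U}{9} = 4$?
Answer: $16$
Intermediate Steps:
$U = -36$ ($U = \left(-9\right) 4 = -36$)
$I = 3$
$p{\left(R \right)} = 1$
$\left(I + p{\left(U \right)}\right)^{2} = \left(3 + 1\right)^{2} = 4^{2} = 16$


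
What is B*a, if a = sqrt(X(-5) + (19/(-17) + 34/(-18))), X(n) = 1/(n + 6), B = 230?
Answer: 230*I*sqrt(5219)/51 ≈ 325.8*I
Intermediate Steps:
X(n) = 1/(6 + n)
a = I*sqrt(5219)/51 (a = sqrt(1/(6 - 5) + (19/(-17) + 34/(-18))) = sqrt(1/1 + (19*(-1/17) + 34*(-1/18))) = sqrt(1 + (-19/17 - 17/9)) = sqrt(1 - 460/153) = sqrt(-307/153) = I*sqrt(5219)/51 ≈ 1.4165*I)
B*a = 230*(I*sqrt(5219)/51) = 230*I*sqrt(5219)/51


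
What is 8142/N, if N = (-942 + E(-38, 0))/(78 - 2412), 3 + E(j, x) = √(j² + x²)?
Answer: 19003428/907 ≈ 20952.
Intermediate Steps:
E(j, x) = -3 + √(j² + x²)
N = 907/2334 (N = (-942 + (-3 + √((-38)² + 0²)))/(78 - 2412) = (-942 + (-3 + √(1444 + 0)))/(-2334) = (-942 + (-3 + √1444))*(-1/2334) = (-942 + (-3 + 38))*(-1/2334) = (-942 + 35)*(-1/2334) = -907*(-1/2334) = 907/2334 ≈ 0.38860)
8142/N = 8142/(907/2334) = 8142*(2334/907) = 19003428/907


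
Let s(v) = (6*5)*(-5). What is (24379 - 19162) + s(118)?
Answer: 5067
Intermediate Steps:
s(v) = -150 (s(v) = 30*(-5) = -150)
(24379 - 19162) + s(118) = (24379 - 19162) - 150 = 5217 - 150 = 5067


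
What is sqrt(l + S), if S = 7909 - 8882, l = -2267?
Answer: 18*I*sqrt(10) ≈ 56.921*I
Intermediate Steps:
S = -973
sqrt(l + S) = sqrt(-2267 - 973) = sqrt(-3240) = 18*I*sqrt(10)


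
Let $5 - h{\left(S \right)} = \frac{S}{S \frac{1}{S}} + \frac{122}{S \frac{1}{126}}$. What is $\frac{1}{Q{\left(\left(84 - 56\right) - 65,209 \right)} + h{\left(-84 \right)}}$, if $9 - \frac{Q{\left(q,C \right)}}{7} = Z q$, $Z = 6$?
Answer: $\frac{1}{1889} \approx 0.00052938$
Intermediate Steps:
$Q{\left(q,C \right)} = 63 - 42 q$ ($Q{\left(q,C \right)} = 63 - 7 \cdot 6 q = 63 - 42 q$)
$h{\left(S \right)} = 5 - S - \frac{15372}{S}$ ($h{\left(S \right)} = 5 - \left(\frac{S}{S \frac{1}{S}} + \frac{122}{S \frac{1}{126}}\right) = 5 - \left(\frac{S}{1} + \frac{122}{S \frac{1}{126}}\right) = 5 - \left(S 1 + \frac{122}{\frac{1}{126} S}\right) = 5 - \left(S + 122 \frac{126}{S}\right) = 5 - \left(S + \frac{15372}{S}\right) = 5 - S - \frac{15372}{S}$)
$\frac{1}{Q{\left(\left(84 - 56\right) - 65,209 \right)} + h{\left(-84 \right)}} = \frac{1}{\left(63 - 42 \left(\left(84 - 56\right) - 65\right)\right) - \left(-89 - 183\right)} = \frac{1}{\left(63 - 42 \left(28 - 65\right)\right) + \left(5 + 84 - -183\right)} = \frac{1}{\left(63 - -1554\right) + \left(5 + 84 + 183\right)} = \frac{1}{\left(63 + 1554\right) + 272} = \frac{1}{1617 + 272} = \frac{1}{1889}$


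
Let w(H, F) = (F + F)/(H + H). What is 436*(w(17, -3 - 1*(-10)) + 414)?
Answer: 3071620/17 ≈ 1.8068e+5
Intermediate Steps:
w(H, F) = F/H (w(H, F) = (2*F)/((2*H)) = (2*F)*(1/(2*H)) = F/H)
436*(w(17, -3 - 1*(-10)) + 414) = 436*((-3 - 1*(-10))/17 + 414) = 436*((-3 + 10)*(1/17) + 414) = 436*(7*(1/17) + 414) = 436*(7/17 + 414) = 436*(7045/17) = 3071620/17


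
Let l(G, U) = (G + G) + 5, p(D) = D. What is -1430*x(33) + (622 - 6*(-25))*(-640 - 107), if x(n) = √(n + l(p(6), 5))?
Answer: -576684 - 7150*√2 ≈ -5.8680e+5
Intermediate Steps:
l(G, U) = 5 + 2*G (l(G, U) = 2*G + 5 = 5 + 2*G)
x(n) = √(17 + n) (x(n) = √(n + (5 + 2*6)) = √(n + (5 + 12)) = √(n + 17) = √(17 + n))
-1430*x(33) + (622 - 6*(-25))*(-640 - 107) = -1430*√(17 + 33) + (622 - 6*(-25))*(-640 - 107) = -7150*√2 + (622 + 150)*(-747) = -7150*√2 + 772*(-747) = -7150*√2 - 576684 = -576684 - 7150*√2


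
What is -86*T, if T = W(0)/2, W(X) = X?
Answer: 0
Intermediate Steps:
T = 0 (T = 0/2 = 0*(½) = 0)
-86*T = -86*0 = 0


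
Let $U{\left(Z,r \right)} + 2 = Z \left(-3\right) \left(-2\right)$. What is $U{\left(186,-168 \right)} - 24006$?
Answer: $-22892$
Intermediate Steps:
$U{\left(Z,r \right)} = -2 + 6 Z$ ($U{\left(Z,r \right)} = -2 + Z \left(-3\right) \left(-2\right) = -2 + - 3 Z \left(-2\right) = -2 + 6 Z$)
$U{\left(186,-168 \right)} - 24006 = \left(-2 + 6 \cdot 186\right) - 24006 = \left(-2 + 1116\right) - 24006 = 1114 - 24006 = -22892$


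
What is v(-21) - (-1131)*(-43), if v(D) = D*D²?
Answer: -57894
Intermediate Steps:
v(D) = D³
v(-21) - (-1131)*(-43) = (-21)³ - (-1131)*(-43) = -9261 - 377*129 = -9261 - 48633 = -57894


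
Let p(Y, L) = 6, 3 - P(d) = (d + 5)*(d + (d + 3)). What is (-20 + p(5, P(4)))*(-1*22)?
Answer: 308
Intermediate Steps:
P(d) = 3 - (3 + 2*d)*(5 + d) (P(d) = 3 - (d + 5)*(d + (d + 3)) = 3 - (5 + d)*(d + (3 + d)) = 3 - (5 + d)*(3 + 2*d) = 3 - (3 + 2*d)*(5 + d))
(-20 + p(5, P(4)))*(-1*22) = (-20 + 6)*(-1*22) = -14*(-22) = 308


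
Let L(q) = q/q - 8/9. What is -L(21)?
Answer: -⅑ ≈ -0.11111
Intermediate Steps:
L(q) = ⅑ (L(q) = 1 - 8*⅑ = 1 - 8/9 = ⅑)
-L(21) = -1*⅑ = -⅑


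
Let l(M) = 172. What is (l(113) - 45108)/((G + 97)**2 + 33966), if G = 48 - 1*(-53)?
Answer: -22468/36585 ≈ -0.61413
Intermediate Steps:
G = 101 (G = 48 + 53 = 101)
(l(113) - 45108)/((G + 97)**2 + 33966) = (172 - 45108)/((101 + 97)**2 + 33966) = -44936/(198**2 + 33966) = -44936/(39204 + 33966) = -44936/73170 = -44936*1/73170 = -22468/36585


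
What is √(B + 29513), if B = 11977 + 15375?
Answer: √56865 ≈ 238.46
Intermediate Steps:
B = 27352
√(B + 29513) = √(27352 + 29513) = √56865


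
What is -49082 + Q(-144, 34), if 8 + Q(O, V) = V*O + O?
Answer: -54130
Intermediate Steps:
Q(O, V) = -8 + O + O*V (Q(O, V) = -8 + (V*O + O) = -8 + (O*V + O) = -8 + (O + O*V) = -8 + O + O*V)
-49082 + Q(-144, 34) = -49082 + (-8 - 144 - 144*34) = -49082 + (-8 - 144 - 4896) = -49082 - 5048 = -54130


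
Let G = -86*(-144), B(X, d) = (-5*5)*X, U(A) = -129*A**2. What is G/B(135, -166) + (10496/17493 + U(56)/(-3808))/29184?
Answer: -116961465577/31907232000 ≈ -3.6657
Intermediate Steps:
B(X, d) = -25*X
G = 12384
G/B(135, -166) + (10496/17493 + U(56)/(-3808))/29184 = 12384/((-25*135)) + (10496/17493 - 129*56**2/(-3808))/29184 = 12384/(-3375) + (10496*(1/17493) - 129*3136*(-1/3808))*(1/29184) = 12384*(-1/3375) + (10496/17493 - 404544*(-1/3808))*(1/29184) = -1376/375 + (10496/17493 + 1806/17)*(1/29184) = -1376/375 + (1868870/17493)*(1/29184) = -1376/375 + 934435/255257856 = -116961465577/31907232000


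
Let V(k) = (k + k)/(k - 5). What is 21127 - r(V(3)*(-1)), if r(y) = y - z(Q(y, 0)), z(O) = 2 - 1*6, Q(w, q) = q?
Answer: 21120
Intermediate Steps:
V(k) = 2*k/(-5 + k) (V(k) = (2*k)/(-5 + k) = 2*k/(-5 + k))
z(O) = -4 (z(O) = 2 - 6 = -4)
r(y) = 4 + y (r(y) = y - 1*(-4) = y + 4 = 4 + y)
21127 - r(V(3)*(-1)) = 21127 - (4 + (2*3/(-5 + 3))*(-1)) = 21127 - (4 + (2*3/(-2))*(-1)) = 21127 - (4 + (2*3*(-½))*(-1)) = 21127 - (4 - 3*(-1)) = 21127 - (4 + 3) = 21127 - 1*7 = 21127 - 7 = 21120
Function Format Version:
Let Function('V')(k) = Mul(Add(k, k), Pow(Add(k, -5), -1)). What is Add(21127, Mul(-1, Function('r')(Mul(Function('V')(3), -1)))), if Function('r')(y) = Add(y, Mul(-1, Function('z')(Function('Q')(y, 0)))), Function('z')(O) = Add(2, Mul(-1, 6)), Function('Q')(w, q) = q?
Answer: 21120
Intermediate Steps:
Function('V')(k) = Mul(2, k, Pow(Add(-5, k), -1)) (Function('V')(k) = Mul(Mul(2, k), Pow(Add(-5, k), -1)) = Mul(2, k, Pow(Add(-5, k), -1)))
Function('z')(O) = -4 (Function('z')(O) = Add(2, -6) = -4)
Function('r')(y) = Add(4, y) (Function('r')(y) = Add(y, Mul(-1, -4)) = Add(y, 4) = Add(4, y))
Add(21127, Mul(-1, Function('r')(Mul(Function('V')(3), -1)))) = Add(21127, Mul(-1, Add(4, Mul(Mul(2, 3, Pow(Add(-5, 3), -1)), -1)))) = Add(21127, Mul(-1, Add(4, Mul(Mul(2, 3, Pow(-2, -1)), -1)))) = Add(21127, Mul(-1, Add(4, Mul(Mul(2, 3, Rational(-1, 2)), -1)))) = Add(21127, Mul(-1, Add(4, Mul(-3, -1)))) = Add(21127, Mul(-1, Add(4, 3))) = Add(21127, Mul(-1, 7)) = Add(21127, -7) = 21120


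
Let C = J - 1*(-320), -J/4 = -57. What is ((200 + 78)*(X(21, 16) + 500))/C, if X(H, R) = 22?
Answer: 36279/137 ≈ 264.81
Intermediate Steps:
J = 228 (J = -4*(-57) = 228)
C = 548 (C = 228 - 1*(-320) = 228 + 320 = 548)
((200 + 78)*(X(21, 16) + 500))/C = ((200 + 78)*(22 + 500))/548 = (278*522)*(1/548) = 145116*(1/548) = 36279/137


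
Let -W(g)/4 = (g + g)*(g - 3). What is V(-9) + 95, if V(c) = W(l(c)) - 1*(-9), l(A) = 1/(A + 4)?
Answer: 2472/25 ≈ 98.880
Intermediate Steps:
l(A) = 1/(4 + A)
W(g) = -8*g*(-3 + g) (W(g) = -4*(g + g)*(g - 3) = -4*2*g*(-3 + g) = -8*g*(-3 + g))
V(c) = 9 + 8*(3 - 1/(4 + c))/(4 + c) (V(c) = 8*(3 - 1/(4 + c))/(4 + c) - 1*(-9) = 8*(3 - 1/(4 + c))/(4 + c) + 9 = 9 + 8*(3 - 1/(4 + c))/(4 + c))
V(-9) + 95 = (88 + 9*(4 - 9)**2 + 24*(-9))/(4 - 9)**2 + 95 = (88 + 9*(-5)**2 - 216)/(-5)**2 + 95 = (88 + 9*25 - 216)/25 + 95 = (88 + 225 - 216)/25 + 95 = (1/25)*97 + 95 = 97/25 + 95 = 2472/25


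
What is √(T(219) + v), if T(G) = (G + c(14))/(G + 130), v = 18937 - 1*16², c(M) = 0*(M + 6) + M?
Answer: √2275445798/349 ≈ 136.68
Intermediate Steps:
c(M) = M (c(M) = 0*(6 + M) + M = 0 + M = M)
v = 18681 (v = 18937 - 1*256 = 18937 - 256 = 18681)
T(G) = (14 + G)/(130 + G) (T(G) = (G + 14)/(G + 130) = (14 + G)/(130 + G))
√(T(219) + v) = √((14 + 219)/(130 + 219) + 18681) = √(233/349 + 18681) = √(6519902/349) = √2275445798/349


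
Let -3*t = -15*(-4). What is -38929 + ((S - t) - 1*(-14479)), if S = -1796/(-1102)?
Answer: -13460032/551 ≈ -24428.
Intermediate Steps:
t = -20 (t = -(-5)*(-4) = -⅓*60 = -20)
S = 898/551 (S = -1796*(-1/1102) = 898/551 ≈ 1.6298)
-38929 + ((S - t) - 1*(-14479)) = -38929 + ((898/551 - 1*(-20)) - 1*(-14479)) = -38929 + ((898/551 + 20) + 14479) = -38929 + (11918/551 + 14479) = -38929 + 7989847/551 = -13460032/551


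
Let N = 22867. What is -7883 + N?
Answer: 14984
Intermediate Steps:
-7883 + N = -7883 + 22867 = 14984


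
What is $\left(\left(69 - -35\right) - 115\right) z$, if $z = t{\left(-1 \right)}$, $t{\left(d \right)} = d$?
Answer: $11$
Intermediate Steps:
$z = -1$
$\left(\left(69 - -35\right) - 115\right) z = \left(\left(69 - -35\right) - 115\right) \left(-1\right) = \left(\left(69 + 35\right) - 115\right) \left(-1\right) = \left(104 - 115\right) \left(-1\right) = \left(-11\right) \left(-1\right) = 11$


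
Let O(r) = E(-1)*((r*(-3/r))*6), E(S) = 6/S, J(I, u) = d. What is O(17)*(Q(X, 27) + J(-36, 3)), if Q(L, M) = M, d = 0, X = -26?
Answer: 2916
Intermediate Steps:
J(I, u) = 0
O(r) = 108 (O(r) = (6/(-1))*((r*(-3/r))*6) = (6*(-1))*(-3*6) = -6*(-18) = 108)
O(17)*(Q(X, 27) + J(-36, 3)) = 108*(27 + 0) = 108*27 = 2916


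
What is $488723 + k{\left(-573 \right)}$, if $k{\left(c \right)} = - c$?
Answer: $489296$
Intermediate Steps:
$488723 + k{\left(-573 \right)} = 488723 - -573 = 488723 + 573 = 489296$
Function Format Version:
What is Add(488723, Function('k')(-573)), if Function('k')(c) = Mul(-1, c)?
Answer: 489296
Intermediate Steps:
Add(488723, Function('k')(-573)) = Add(488723, Mul(-1, -573)) = Add(488723, 573) = 489296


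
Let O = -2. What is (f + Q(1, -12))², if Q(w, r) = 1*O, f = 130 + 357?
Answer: 235225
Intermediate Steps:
f = 487
Q(w, r) = -2 (Q(w, r) = 1*(-2) = -2)
(f + Q(1, -12))² = (487 - 2)² = 485² = 235225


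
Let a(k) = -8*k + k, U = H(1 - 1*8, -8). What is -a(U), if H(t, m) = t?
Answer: -49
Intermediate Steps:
U = -7 (U = 1 - 1*8 = 1 - 8 = -7)
a(k) = -7*k
-a(U) = -(-7)*(-7) = -1*49 = -49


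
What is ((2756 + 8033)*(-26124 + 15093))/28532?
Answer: -119013459/28532 ≈ -4171.2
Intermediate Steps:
((2756 + 8033)*(-26124 + 15093))/28532 = (10789*(-11031))*(1/28532) = -119013459*1/28532 = -119013459/28532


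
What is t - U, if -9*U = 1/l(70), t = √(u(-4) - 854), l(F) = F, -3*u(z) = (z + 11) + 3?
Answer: 1/630 + 2*I*√1929/3 ≈ 0.0015873 + 29.28*I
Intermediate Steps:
u(z) = -14/3 - z/3 (u(z) = -((z + 11) + 3)/3 = -((11 + z) + 3)/3 = -(14 + z)/3 = -14/3 - z/3)
t = 2*I*√1929/3 (t = √((-14/3 - ⅓*(-4)) - 854) = √((-14/3 + 4/3) - 854) = √(-10/3 - 854) = √(-2572/3) = 2*I*√1929/3 ≈ 29.28*I)
U = -1/630 (U = -⅑/70 = -⅑*1/70 = -1/630 ≈ -0.0015873)
t - U = 2*I*√1929/3 - 1*(-1/630) = 2*I*√1929/3 + 1/630 = 1/630 + 2*I*√1929/3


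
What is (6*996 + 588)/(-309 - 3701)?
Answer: -3282/2005 ≈ -1.6369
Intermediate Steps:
(6*996 + 588)/(-309 - 3701) = (5976 + 588)/(-4010) = 6564*(-1/4010) = -3282/2005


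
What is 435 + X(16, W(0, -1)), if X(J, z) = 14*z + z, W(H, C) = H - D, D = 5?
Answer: 360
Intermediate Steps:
W(H, C) = -5 + H (W(H, C) = H - 1*5 = H - 5 = -5 + H)
X(J, z) = 15*z
435 + X(16, W(0, -1)) = 435 + 15*(-5 + 0) = 435 + 15*(-5) = 435 - 75 = 360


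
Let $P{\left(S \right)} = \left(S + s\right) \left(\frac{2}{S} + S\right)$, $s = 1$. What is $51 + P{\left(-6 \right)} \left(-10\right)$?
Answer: $- \frac{797}{3} \approx -265.67$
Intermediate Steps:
$P{\left(S \right)} = \left(1 + S\right) \left(S + \frac{2}{S}\right)$ ($P{\left(S \right)} = \left(S + 1\right) \left(\frac{2}{S} + S\right) = \left(1 + S\right) \left(S + \frac{2}{S}\right)$)
$51 + P{\left(-6 \right)} \left(-10\right) = 51 + \left(2 - 6 + \left(-6\right)^{2} + \frac{2}{-6}\right) \left(-10\right) = 51 + \left(2 - 6 + 36 + 2 \left(- \frac{1}{6}\right)\right) \left(-10\right) = 51 + \left(2 - 6 + 36 - \frac{1}{3}\right) \left(-10\right) = 51 + \frac{95}{3} \left(-10\right) = 51 - \frac{950}{3} = - \frac{797}{3}$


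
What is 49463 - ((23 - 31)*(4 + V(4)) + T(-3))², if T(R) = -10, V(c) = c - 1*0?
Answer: 43987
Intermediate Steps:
V(c) = c (V(c) = c + 0 = c)
49463 - ((23 - 31)*(4 + V(4)) + T(-3))² = 49463 - ((23 - 31)*(4 + 4) - 10)² = 49463 - (-8*8 - 10)² = 49463 - (-64 - 10)² = 49463 - 1*(-74)² = 49463 - 1*5476 = 49463 - 5476 = 43987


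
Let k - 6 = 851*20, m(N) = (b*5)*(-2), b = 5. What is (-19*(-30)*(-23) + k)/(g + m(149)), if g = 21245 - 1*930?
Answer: 3916/20265 ≈ 0.19324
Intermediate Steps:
m(N) = -50 (m(N) = (5*5)*(-2) = 25*(-2) = -50)
k = 17026 (k = 6 + 851*20 = 6 + 17020 = 17026)
g = 20315 (g = 21245 - 930 = 20315)
(-19*(-30)*(-23) + k)/(g + m(149)) = (-19*(-30)*(-23) + 17026)/(20315 - 50) = (570*(-23) + 17026)/20265 = (-13110 + 17026)*(1/20265) = 3916*(1/20265) = 3916/20265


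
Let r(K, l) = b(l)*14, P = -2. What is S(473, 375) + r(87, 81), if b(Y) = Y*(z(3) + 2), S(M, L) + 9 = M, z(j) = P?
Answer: 464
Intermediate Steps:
z(j) = -2
S(M, L) = -9 + M
b(Y) = 0 (b(Y) = Y*(-2 + 2) = Y*0 = 0)
r(K, l) = 0 (r(K, l) = 0*14 = 0)
S(473, 375) + r(87, 81) = (-9 + 473) + 0 = 464 + 0 = 464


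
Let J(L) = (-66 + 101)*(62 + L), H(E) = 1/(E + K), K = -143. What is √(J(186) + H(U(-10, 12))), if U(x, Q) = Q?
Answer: √148957349/131 ≈ 93.167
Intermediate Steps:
H(E) = 1/(-143 + E) (H(E) = 1/(E - 143) = 1/(-143 + E))
J(L) = 2170 + 35*L (J(L) = 35*(62 + L) = 2170 + 35*L)
√(J(186) + H(U(-10, 12))) = √((2170 + 35*186) + 1/(-143 + 12)) = √((2170 + 6510) + 1/(-131)) = √(8680 - 1/131) = √(1137079/131) = √148957349/131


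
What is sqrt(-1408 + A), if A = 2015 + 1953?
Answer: 16*sqrt(10) ≈ 50.596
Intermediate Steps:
A = 3968
sqrt(-1408 + A) = sqrt(-1408 + 3968) = sqrt(2560) = 16*sqrt(10)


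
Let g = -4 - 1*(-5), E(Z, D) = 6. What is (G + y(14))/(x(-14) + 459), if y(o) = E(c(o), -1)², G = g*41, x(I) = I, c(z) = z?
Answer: 77/445 ≈ 0.17303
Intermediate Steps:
g = 1 (g = -4 + 5 = 1)
G = 41 (G = 1*41 = 41)
y(o) = 36 (y(o) = 6² = 36)
(G + y(14))/(x(-14) + 459) = (41 + 36)/(-14 + 459) = 77/445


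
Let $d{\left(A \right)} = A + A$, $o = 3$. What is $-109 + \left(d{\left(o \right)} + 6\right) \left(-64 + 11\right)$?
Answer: $-745$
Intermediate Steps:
$d{\left(A \right)} = 2 A$
$-109 + \left(d{\left(o \right)} + 6\right) \left(-64 + 11\right) = -109 + \left(2 \cdot 3 + 6\right) \left(-64 + 11\right) = -109 + \left(6 + 6\right) \left(-53\right) = -109 + 12 \left(-53\right) = -109 - 636 = -745$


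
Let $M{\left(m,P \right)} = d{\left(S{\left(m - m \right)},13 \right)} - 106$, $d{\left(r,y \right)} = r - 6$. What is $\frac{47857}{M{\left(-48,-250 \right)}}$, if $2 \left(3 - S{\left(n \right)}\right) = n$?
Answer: $- \frac{47857}{109} \approx -439.06$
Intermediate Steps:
$S{\left(n \right)} = 3 - \frac{n}{2}$
$d{\left(r,y \right)} = -6 + r$
$M{\left(m,P \right)} = -109$ ($M{\left(m,P \right)} = \left(-6 - \left(-3 + \frac{m - m}{2}\right)\right) - 106 = \left(-6 + \left(3 - 0\right)\right) - 106 = \left(-6 + \left(3 + 0\right)\right) - 106 = \left(-6 + 3\right) - 106 = -3 - 106 = -109$)
$\frac{47857}{M{\left(-48,-250 \right)}} = \frac{47857}{-109} = 47857 \left(- \frac{1}{109}\right) = - \frac{47857}{109}$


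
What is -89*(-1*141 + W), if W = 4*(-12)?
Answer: 16821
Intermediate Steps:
W = -48
-89*(-1*141 + W) = -89*(-1*141 - 48) = -89*(-141 - 48) = -89*(-189) = 16821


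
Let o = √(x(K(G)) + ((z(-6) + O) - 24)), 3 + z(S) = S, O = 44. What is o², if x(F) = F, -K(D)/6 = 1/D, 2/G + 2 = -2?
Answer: 23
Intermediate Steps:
G = -½ (G = 2/(-2 - 2) = 2/(-4) = 2*(-¼) = -½ ≈ -0.50000)
K(D) = -6/D
z(S) = -3 + S
o = √23 (o = √(-6/(-½) + (((-3 - 6) + 44) - 24)) = √(-6*(-2) + ((-9 + 44) - 24)) = √(12 + (35 - 24)) = √(12 + 11) = √23 ≈ 4.7958)
o² = (√23)² = 23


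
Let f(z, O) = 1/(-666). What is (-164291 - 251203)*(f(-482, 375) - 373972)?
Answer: 5749175543299/37 ≈ 1.5538e+11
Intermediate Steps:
f(z, O) = -1/666
(-164291 - 251203)*(f(-482, 375) - 373972) = (-164291 - 251203)*(-1/666 - 373972) = -415494*(-249065353/666) = 5749175543299/37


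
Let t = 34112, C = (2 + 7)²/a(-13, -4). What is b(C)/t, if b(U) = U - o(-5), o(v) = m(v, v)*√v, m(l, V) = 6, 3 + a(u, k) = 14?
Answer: 81/375232 - 3*I*√5/17056 ≈ 0.00021587 - 0.0003933*I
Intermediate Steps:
a(u, k) = 11 (a(u, k) = -3 + 14 = 11)
C = 81/11 (C = (2 + 7)²/11 = 9²*(1/11) = 81*(1/11) = 81/11 ≈ 7.3636)
o(v) = 6*√v
b(U) = U - 6*I*√5 (b(U) = U - 6*√(-5) = U - 6*I*√5)
b(C)/t = (81/11 - 6*I*√5)/34112 = (81/11 - 6*I*√5)*(1/34112) = 81/375232 - 3*I*√5/17056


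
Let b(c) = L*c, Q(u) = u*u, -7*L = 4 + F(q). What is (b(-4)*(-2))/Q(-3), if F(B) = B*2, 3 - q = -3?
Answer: -128/63 ≈ -2.0317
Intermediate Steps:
q = 6 (q = 3 - 1*(-3) = 3 + 3 = 6)
F(B) = 2*B
L = -16/7 (L = -(4 + 2*6)/7 = -(4 + 12)/7 = -⅐*16 = -16/7 ≈ -2.2857)
Q(u) = u²
b(c) = -16*c/7
(b(-4)*(-2))/Q(-3) = (-16/7*(-4)*(-2))/((-3)²) = ((64/7)*(-2))/9 = -128/7*⅑ = -128/63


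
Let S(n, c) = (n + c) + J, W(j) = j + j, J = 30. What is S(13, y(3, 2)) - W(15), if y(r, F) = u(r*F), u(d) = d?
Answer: 19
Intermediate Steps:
y(r, F) = F*r (y(r, F) = r*F = F*r)
W(j) = 2*j
S(n, c) = 30 + c + n (S(n, c) = (n + c) + 30 = (c + n) + 30 = 30 + c + n)
S(13, y(3, 2)) - W(15) = (30 + 2*3 + 13) - 2*15 = (30 + 6 + 13) - 1*30 = 49 - 30 = 19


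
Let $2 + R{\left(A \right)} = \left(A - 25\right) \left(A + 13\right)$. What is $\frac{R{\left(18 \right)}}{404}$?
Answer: $- \frac{219}{404} \approx -0.54208$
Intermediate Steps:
$R{\left(A \right)} = -2 + \left(-25 + A\right) \left(13 + A\right)$ ($R{\left(A \right)} = -2 + \left(A - 25\right) \left(A + 13\right) = -2 + \left(-25 + A\right) \left(13 + A\right)$)
$\frac{R{\left(18 \right)}}{404} = \frac{-327 + 18^{2} - 216}{404} = \left(-327 + 324 - 216\right) \frac{1}{404} = \left(-219\right) \frac{1}{404} = - \frac{219}{404}$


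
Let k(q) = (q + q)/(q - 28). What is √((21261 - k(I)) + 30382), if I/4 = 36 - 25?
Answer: 45*√102/2 ≈ 227.24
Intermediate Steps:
I = 44 (I = 4*(36 - 25) = 4*11 = 44)
k(q) = 2*q/(-28 + q) (k(q) = (2*q)/(-28 + q) = 2*q/(-28 + q))
√((21261 - k(I)) + 30382) = √((21261 - 2*44/(-28 + 44)) + 30382) = √((21261 - 2*44/16) + 30382) = √((21261 - 1*11/2) + 30382) = √((21261 - 11/2) + 30382) = √(42511/2 + 30382) = √(103275/2) = 45*√102/2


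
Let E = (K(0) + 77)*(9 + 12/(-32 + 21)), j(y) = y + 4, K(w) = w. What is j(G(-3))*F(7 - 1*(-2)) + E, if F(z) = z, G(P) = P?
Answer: 618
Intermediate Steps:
j(y) = 4 + y
E = 609 (E = (0 + 77)*(9 + 12/(-32 + 21)) = 77*(9 + 12/(-11)) = 77*(9 + 12*(-1/11)) = 77*(9 - 12/11) = 77*(87/11) = 609)
j(G(-3))*F(7 - 1*(-2)) + E = (4 - 3)*(7 - 1*(-2)) + 609 = 1*(7 + 2) + 609 = 1*9 + 609 = 9 + 609 = 618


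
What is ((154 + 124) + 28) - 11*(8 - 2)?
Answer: 240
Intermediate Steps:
((154 + 124) + 28) - 11*(8 - 2) = (278 + 28) - 11*6 = 306 - 66 = 240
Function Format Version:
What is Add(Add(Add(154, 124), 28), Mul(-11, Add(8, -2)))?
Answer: 240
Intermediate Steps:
Add(Add(Add(154, 124), 28), Mul(-11, Add(8, -2))) = Add(Add(278, 28), Mul(-11, 6)) = Add(306, -66) = 240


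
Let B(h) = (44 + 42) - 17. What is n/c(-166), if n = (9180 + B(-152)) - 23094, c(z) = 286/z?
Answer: 88395/11 ≈ 8035.9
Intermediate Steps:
B(h) = 69 (B(h) = 86 - 17 = 69)
n = -13845 (n = (9180 + 69) - 23094 = 9249 - 23094 = -13845)
n/c(-166) = -13845/(286/(-166)) = -13845/(286*(-1/166)) = -13845/(-143/83) = -13845*(-83/143) = 88395/11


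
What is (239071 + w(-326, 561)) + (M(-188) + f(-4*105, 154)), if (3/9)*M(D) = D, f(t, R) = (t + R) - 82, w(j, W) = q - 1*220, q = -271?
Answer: 237668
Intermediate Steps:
w(j, W) = -491 (w(j, W) = -271 - 1*220 = -271 - 220 = -491)
f(t, R) = -82 + R + t (f(t, R) = (R + t) - 82 = -82 + R + t)
M(D) = 3*D
(239071 + w(-326, 561)) + (M(-188) + f(-4*105, 154)) = (239071 - 491) + (3*(-188) + (-82 + 154 - 4*105)) = 238580 + (-564 + (-82 + 154 - 420)) = 238580 + (-564 - 348) = 238580 - 912 = 237668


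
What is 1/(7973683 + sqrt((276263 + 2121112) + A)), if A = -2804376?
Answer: 7973683/63579620991490 - I*sqrt(407001)/63579620991490 ≈ 1.2541e-7 - 1.0034e-11*I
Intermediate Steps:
1/(7973683 + sqrt((276263 + 2121112) + A)) = 1/(7973683 + sqrt((276263 + 2121112) - 2804376)) = 1/(7973683 + sqrt(2397375 - 2804376)) = 1/(7973683 + sqrt(-407001)) = 1/(7973683 + I*sqrt(407001))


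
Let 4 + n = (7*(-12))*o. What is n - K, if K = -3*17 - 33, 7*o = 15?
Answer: -100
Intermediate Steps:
o = 15/7 (o = (⅐)*15 = 15/7 ≈ 2.1429)
n = -184 (n = -4 + (7*(-12))*(15/7) = -4 - 84*15/7 = -4 - 180 = -184)
K = -84 (K = -51 - 33 = -84)
n - K = -184 - 1*(-84) = -184 + 84 = -100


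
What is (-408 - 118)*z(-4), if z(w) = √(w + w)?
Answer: -1052*I*√2 ≈ -1487.8*I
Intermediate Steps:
z(w) = √2*√w (z(w) = √(2*w) = √2*√w)
(-408 - 118)*z(-4) = (-408 - 118)*(√2*√(-4)) = -526*√2*2*I = -1052*I*√2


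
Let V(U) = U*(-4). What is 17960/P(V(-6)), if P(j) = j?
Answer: 2245/3 ≈ 748.33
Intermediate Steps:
V(U) = -4*U
17960/P(V(-6)) = 17960/((-4*(-6))) = 17960/24 = 17960*(1/24) = 2245/3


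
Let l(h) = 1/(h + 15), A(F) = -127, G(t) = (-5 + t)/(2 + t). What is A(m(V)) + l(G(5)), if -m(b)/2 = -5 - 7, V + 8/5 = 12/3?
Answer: -1904/15 ≈ -126.93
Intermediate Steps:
G(t) = (-5 + t)/(2 + t)
V = 12/5 (V = -8/5 + 12/3 = -8/5 + 12*(⅓) = -8/5 + 4 = 12/5 ≈ 2.4000)
m(b) = 24 (m(b) = -2*(-5 - 7) = -2*(-12) = 24)
l(h) = 1/(15 + h)
A(m(V)) + l(G(5)) = -127 + 1/(15 + (-5 + 5)/(2 + 5)) = -127 + 1/(15 + 0/7) = -127 + 1/(15 + (⅐)*0) = -127 + 1/(15 + 0) = -127 + 1/15 = -1904/15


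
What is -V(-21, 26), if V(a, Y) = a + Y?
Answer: -5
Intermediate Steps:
V(a, Y) = Y + a
-V(-21, 26) = -(26 - 21) = -1*5 = -5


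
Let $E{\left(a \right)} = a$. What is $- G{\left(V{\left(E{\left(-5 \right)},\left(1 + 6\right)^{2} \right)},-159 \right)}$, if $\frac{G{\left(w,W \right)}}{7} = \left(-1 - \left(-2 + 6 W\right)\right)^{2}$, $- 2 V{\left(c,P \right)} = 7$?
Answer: $-6384175$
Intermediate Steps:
$V{\left(c,P \right)} = - \frac{7}{2}$ ($V{\left(c,P \right)} = \left(- \frac{1}{2}\right) 7 = - \frac{7}{2}$)
$G{\left(w,W \right)} = 7 \left(1 - 6 W\right)^{2}$ ($G{\left(w,W \right)} = 7 \left(-1 - \left(-2 + 6 W\right)\right)^{2} = 7 \left(1 - 6 W\right)^{2}$)
$- G{\left(V{\left(E{\left(-5 \right)},\left(1 + 6\right)^{2} \right)},-159 \right)} = - 7 \left(-1 + 6 \left(-159\right)\right)^{2} = - 7 \left(-1 - 954\right)^{2} = - 7 \left(-955\right)^{2} = - 7 \cdot 912025 = \left(-1\right) 6384175 = -6384175$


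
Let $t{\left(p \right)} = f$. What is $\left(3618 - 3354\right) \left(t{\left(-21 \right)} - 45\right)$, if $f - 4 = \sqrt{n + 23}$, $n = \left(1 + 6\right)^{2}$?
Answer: $-10824 + 1584 \sqrt{2} \approx -8583.9$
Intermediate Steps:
$n = 49$ ($n = 7^{2} = 49$)
$f = 4 + 6 \sqrt{2}$ ($f = 4 + \sqrt{49 + 23} = 4 + \sqrt{72} = 4 + 6 \sqrt{2} \approx 12.485$)
$t{\left(p \right)} = 4 + 6 \sqrt{2}$
$\left(3618 - 3354\right) \left(t{\left(-21 \right)} - 45\right) = \left(3618 - 3354\right) \left(\left(4 + 6 \sqrt{2}\right) - 45\right) = 264 \left(-41 + 6 \sqrt{2}\right) = -10824 + 1584 \sqrt{2}$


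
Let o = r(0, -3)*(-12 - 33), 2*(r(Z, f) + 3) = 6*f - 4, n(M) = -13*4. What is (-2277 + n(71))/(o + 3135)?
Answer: -2329/3765 ≈ -0.61859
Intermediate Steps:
n(M) = -52
r(Z, f) = -5 + 3*f (r(Z, f) = -3 + (6*f - 4)/2 = -3 + (-4 + 6*f)/2 = -3 + (-2 + 3*f) = -5 + 3*f)
o = 630 (o = (-5 + 3*(-3))*(-12 - 33) = (-5 - 9)*(-45) = -14*(-45) = 630)
(-2277 + n(71))/(o + 3135) = (-2277 - 52)/(630 + 3135) = -2329/3765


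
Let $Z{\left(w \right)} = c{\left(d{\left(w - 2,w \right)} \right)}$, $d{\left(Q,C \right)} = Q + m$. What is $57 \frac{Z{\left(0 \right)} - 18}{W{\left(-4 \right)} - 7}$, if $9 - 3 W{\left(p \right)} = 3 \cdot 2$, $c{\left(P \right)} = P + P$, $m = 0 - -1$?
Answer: $190$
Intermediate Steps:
$m = 1$ ($m = 0 + 1 = 1$)
$d{\left(Q,C \right)} = 1 + Q$ ($d{\left(Q,C \right)} = Q + 1 = 1 + Q$)
$c{\left(P \right)} = 2 P$
$Z{\left(w \right)} = -2 + 2 w$ ($Z{\left(w \right)} = 2 \left(1 + \left(w - 2\right)\right) = 2 \left(1 + \left(-2 + w\right)\right) = 2 \left(-1 + w\right) = -2 + 2 w$)
$W{\left(p \right)} = 1$ ($W{\left(p \right)} = 3 - \frac{3 \cdot 2}{3} = 3 - 2 = 1$)
$57 \frac{Z{\left(0 \right)} - 18}{W{\left(-4 \right)} - 7} = 57 \frac{\left(-2 + 2 \cdot 0\right) - 18}{1 - 7} = 57 \frac{\left(-2 + 0\right) - 18}{-6} = 57 \left(-2 - 18\right) \left(- \frac{1}{6}\right) = 57 \left(\left(-20\right) \left(- \frac{1}{6}\right)\right) = 57 \cdot \frac{10}{3} = 190$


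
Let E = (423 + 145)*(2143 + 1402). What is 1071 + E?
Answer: 2014631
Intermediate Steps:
E = 2013560 (E = 568*3545 = 2013560)
1071 + E = 1071 + 2013560 = 2014631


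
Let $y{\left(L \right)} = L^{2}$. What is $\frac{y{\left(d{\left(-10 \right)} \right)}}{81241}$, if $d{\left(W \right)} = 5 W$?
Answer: $\frac{2500}{81241} \approx 0.030773$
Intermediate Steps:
$\frac{y{\left(d{\left(-10 \right)} \right)}}{81241} = \frac{\left(5 \left(-10\right)\right)^{2}}{81241} = \left(-50\right)^{2} \cdot \frac{1}{81241} = 2500 \cdot \frac{1}{81241} = \frac{2500}{81241}$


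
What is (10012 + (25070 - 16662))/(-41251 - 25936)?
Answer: -18420/67187 ≈ -0.27416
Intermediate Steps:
(10012 + (25070 - 16662))/(-41251 - 25936) = (10012 + 8408)/(-67187) = 18420*(-1/67187) = -18420/67187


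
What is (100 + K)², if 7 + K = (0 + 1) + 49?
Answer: 20449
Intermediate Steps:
K = 43 (K = -7 + ((0 + 1) + 49) = -7 + (1 + 49) = -7 + 50 = 43)
(100 + K)² = (100 + 43)² = 143² = 20449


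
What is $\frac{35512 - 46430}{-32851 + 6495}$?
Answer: $\frac{5459}{13178} \approx 0.41425$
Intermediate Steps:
$\frac{35512 - 46430}{-32851 + 6495} = - \frac{10918}{-26356} = \left(-10918\right) \left(- \frac{1}{26356}\right) = \frac{5459}{13178}$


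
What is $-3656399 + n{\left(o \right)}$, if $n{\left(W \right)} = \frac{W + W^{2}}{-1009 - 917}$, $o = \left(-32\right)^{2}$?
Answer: $- \frac{3521637037}{963} \approx -3.6569 \cdot 10^{6}$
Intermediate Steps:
$o = 1024$
$n{\left(W \right)} = - \frac{W}{1926} - \frac{W^{2}}{1926}$ ($n{\left(W \right)} = \frac{W + W^{2}}{-1926} = \left(W + W^{2}\right) \left(- \frac{1}{1926}\right) = - \frac{W}{1926} - \frac{W^{2}}{1926}$)
$-3656399 + n{\left(o \right)} = -3656399 - \frac{512 \left(1 + 1024\right)}{963} = -3656399 - \frac{512}{963} \cdot 1025 = -3656399 - \frac{524800}{963} = - \frac{3521637037}{963}$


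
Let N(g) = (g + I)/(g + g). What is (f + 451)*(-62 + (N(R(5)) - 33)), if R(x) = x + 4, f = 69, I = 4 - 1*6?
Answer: -442780/9 ≈ -49198.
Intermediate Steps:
I = -2 (I = 4 - 6 = -2)
R(x) = 4 + x
N(g) = (-2 + g)/(2*g) (N(g) = (g - 2)/(g + g) = (-2 + g)/((2*g)) = (-2 + g)*(1/(2*g)) = (-2 + g)/(2*g))
(f + 451)*(-62 + (N(R(5)) - 33)) = (69 + 451)*(-62 + ((-2 + (4 + 5))/(2*(4 + 5)) - 33)) = 520*(-62 + ((½)*(-2 + 9)/9 - 33)) = 520*(-62 + ((½)*(⅑)*7 - 33)) = 520*(-62 + (7/18 - 33)) = 520*(-62 - 587/18) = 520*(-1703/18) = -442780/9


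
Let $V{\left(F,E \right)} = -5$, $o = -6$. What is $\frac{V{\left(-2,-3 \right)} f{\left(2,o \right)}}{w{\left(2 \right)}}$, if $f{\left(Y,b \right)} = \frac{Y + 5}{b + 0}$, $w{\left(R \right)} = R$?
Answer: $\frac{35}{12} \approx 2.9167$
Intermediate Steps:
$f{\left(Y,b \right)} = \frac{5 + Y}{b}$
$\frac{V{\left(-2,-3 \right)} f{\left(2,o \right)}}{w{\left(2 \right)}} = \frac{\left(-5\right) \frac{5 + 2}{-6}}{2} = - 5 \left(\left(- \frac{1}{6}\right) 7\right) \frac{1}{2} = \left(-5\right) \left(- \frac{7}{6}\right) \frac{1}{2} = \frac{35}{6} \cdot \frac{1}{2} = \frac{35}{12}$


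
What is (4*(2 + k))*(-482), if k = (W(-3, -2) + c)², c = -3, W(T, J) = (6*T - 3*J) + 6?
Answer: -160024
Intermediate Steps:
W(T, J) = 6 - 3*J + 6*T (W(T, J) = (-3*J + 6*T) + 6 = 6 - 3*J + 6*T)
k = 81 (k = ((6 - 3*(-2) + 6*(-3)) - 3)² = ((6 + 6 - 18) - 3)² = (-6 - 3)² = (-9)² = 81)
(4*(2 + k))*(-482) = (4*(2 + 81))*(-482) = (4*83)*(-482) = 332*(-482) = -160024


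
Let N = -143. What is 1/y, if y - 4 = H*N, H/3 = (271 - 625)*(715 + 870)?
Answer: 1/240707614 ≈ 4.1544e-9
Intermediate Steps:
H = -1683270 (H = 3*((271 - 625)*(715 + 870)) = 3*(-354*1585) = 3*(-561090) = -1683270)
y = 240707614 (y = 4 - 1683270*(-143) = 4 + 240707610 = 240707614)
1/y = 1/240707614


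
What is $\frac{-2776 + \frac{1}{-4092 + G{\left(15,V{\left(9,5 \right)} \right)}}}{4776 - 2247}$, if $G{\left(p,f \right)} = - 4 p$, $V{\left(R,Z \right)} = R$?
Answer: $- \frac{11525953}{10500408} \approx -1.0977$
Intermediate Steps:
$\frac{-2776 + \frac{1}{-4092 + G{\left(15,V{\left(9,5 \right)} \right)}}}{4776 - 2247} = \frac{-2776 + \frac{1}{-4092 - 60}}{4776 - 2247} = \frac{-2776 + \frac{1}{-4092 - 60}}{2529} = \left(-2776 + \frac{1}{-4152}\right) \frac{1}{2529} = \left(-2776 - \frac{1}{4152}\right) \frac{1}{2529} = \left(- \frac{11525953}{4152}\right) \frac{1}{2529} = - \frac{11525953}{10500408}$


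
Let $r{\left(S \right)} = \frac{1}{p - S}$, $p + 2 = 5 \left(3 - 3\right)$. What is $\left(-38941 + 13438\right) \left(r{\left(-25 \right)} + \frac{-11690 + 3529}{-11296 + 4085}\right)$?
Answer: $- \frac{4970891742}{165853} \approx -29972.0$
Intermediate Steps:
$p = -2$ ($p = -2 + 5 \left(3 - 3\right) = -2 + 5 \cdot 0 = -2 + 0 = -2$)
$r{\left(S \right)} = \frac{1}{-2 - S}$
$\left(-38941 + 13438\right) \left(r{\left(-25 \right)} + \frac{-11690 + 3529}{-11296 + 4085}\right) = \left(-38941 + 13438\right) \left(- \frac{1}{2 - 25} + \frac{-11690 + 3529}{-11296 + 4085}\right) = - 25503 \left(- \frac{1}{-23} - \frac{8161}{-7211}\right) = - 25503 \left(\left(-1\right) \left(- \frac{1}{23}\right) - - \frac{8161}{7211}\right) = - 25503 \left(\frac{1}{23} + \frac{8161}{7211}\right) = \left(-25503\right) \frac{194914}{165853} = - \frac{4970891742}{165853}$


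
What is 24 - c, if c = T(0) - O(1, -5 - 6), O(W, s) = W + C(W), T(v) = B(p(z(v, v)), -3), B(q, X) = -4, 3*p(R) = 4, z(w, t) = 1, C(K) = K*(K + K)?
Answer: 31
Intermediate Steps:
C(K) = 2*K² (C(K) = K*(2*K) = 2*K²)
p(R) = 4/3 (p(R) = (⅓)*4 = 4/3)
T(v) = -4
O(W, s) = W + 2*W²
c = -7 (c = -4 - (1 + 2*1) = -4 - (1 + 2) = -4 - 3 = -7)
24 - c = 24 - 1*(-7) = 24 + 7 = 31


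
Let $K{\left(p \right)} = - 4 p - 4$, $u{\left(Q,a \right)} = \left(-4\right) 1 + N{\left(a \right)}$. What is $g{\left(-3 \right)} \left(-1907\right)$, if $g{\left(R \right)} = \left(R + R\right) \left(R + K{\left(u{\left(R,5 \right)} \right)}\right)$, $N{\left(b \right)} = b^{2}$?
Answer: $-1041222$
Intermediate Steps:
$u{\left(Q,a \right)} = -4 + a^{2}$ ($u{\left(Q,a \right)} = \left(-4\right) 1 + a^{2} = -4 + a^{2}$)
$K{\left(p \right)} = -4 - 4 p$
$g{\left(R \right)} = 2 R \left(-88 + R\right)$ ($g{\left(R \right)} = \left(R + R\right) \left(R - \left(4 + 4 \left(-4 + 5^{2}\right)\right)\right) = 2 R \left(R - \left(4 + 4 \left(-4 + 25\right)\right)\right) = 2 R \left(R - 88\right) = 2 R \left(-88 + R\right)$)
$g{\left(-3 \right)} \left(-1907\right) = 2 \left(-3\right) \left(-88 - 3\right) \left(-1907\right) = 2 \left(-3\right) \left(-91\right) \left(-1907\right) = 546 \left(-1907\right) = -1041222$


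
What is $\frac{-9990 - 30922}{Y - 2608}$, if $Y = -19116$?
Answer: $\frac{10228}{5431} \approx 1.8833$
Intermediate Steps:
$\frac{-9990 - 30922}{Y - 2608} = \frac{-9990 - 30922}{-19116 - 2608} = - \frac{40912}{-21724} = \left(-40912\right) \left(- \frac{1}{21724}\right) = \frac{10228}{5431}$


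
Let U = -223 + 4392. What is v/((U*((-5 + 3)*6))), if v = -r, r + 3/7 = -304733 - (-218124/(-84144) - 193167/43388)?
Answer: -10140212409322/1664725937259 ≈ -6.0912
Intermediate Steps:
U = 4169
r = -40560849637288/133103537 (r = -3/7 + (-304733 - (-218124/(-84144) - 193167/43388)) = -3/7 + (-304733 - (-218124*(-1/84144) - 193167*1/43388)) = -3/7 + (-304733 - (18177/7012 - 193167/43388)) = -3/7 + (-304733 - 1*(-35363958/19014791)) = -3/7 + (-304733 + 35363958/19014791) = -3/7 - 5794398941845/19014791 = -40560849637288/133103537 ≈ -3.0473e+5)
v = 40560849637288/133103537 (v = -1*(-40560849637288/133103537) = 40560849637288/133103537 ≈ 3.0473e+5)
v/((U*((-5 + 3)*6))) = 40560849637288/(133103537*((4169*((-5 + 3)*6)))) = 40560849637288/(133103537*((4169*(-2*6)))) = 40560849637288/(133103537*((4169*(-12)))) = (40560849637288/133103537)/(-50028) = (40560849637288/133103537)*(-1/50028) = -10140212409322/1664725937259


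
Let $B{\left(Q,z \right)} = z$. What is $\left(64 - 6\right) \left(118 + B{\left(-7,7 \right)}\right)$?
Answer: $7250$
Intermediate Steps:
$\left(64 - 6\right) \left(118 + B{\left(-7,7 \right)}\right) = \left(64 - 6\right) \left(118 + 7\right) = \left(64 - 6\right) 125 = 58 \cdot 125 = 7250$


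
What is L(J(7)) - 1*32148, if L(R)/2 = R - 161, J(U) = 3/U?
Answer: -227284/7 ≈ -32469.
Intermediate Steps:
L(R) = -322 + 2*R (L(R) = 2*(R - 161) = 2*(-161 + R) = -322 + 2*R)
L(J(7)) - 1*32148 = (-322 + 2*(3/7)) - 1*32148 = (-322 + 2*(3*(⅐))) - 32148 = (-322 + 2*(3/7)) - 32148 = (-322 + 6/7) - 32148 = -2248/7 - 32148 = -227284/7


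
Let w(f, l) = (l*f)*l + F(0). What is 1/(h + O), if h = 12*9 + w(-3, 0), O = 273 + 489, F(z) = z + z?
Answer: 1/870 ≈ 0.0011494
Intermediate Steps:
F(z) = 2*z
w(f, l) = f*l² (w(f, l) = (l*f)*l + 2*0 = (f*l)*l + 0 = f*l² + 0 = f*l²)
O = 762
h = 108 (h = 12*9 - 3*0² = 108 - 3*0 = 108 + 0 = 108)
1/(h + O) = 1/(108 + 762) = 1/870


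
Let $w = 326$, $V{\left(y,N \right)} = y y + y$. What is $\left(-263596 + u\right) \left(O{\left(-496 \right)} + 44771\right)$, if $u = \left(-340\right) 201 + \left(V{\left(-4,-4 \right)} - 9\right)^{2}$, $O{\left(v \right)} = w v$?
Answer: $38810564475$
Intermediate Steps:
$V{\left(y,N \right)} = y + y^{2}$ ($V{\left(y,N \right)} = y^{2} + y = y + y^{2}$)
$O{\left(v \right)} = 326 v$
$u = -68331$ ($u = \left(-340\right) 201 + \left(- 4 \left(1 - 4\right) - 9\right)^{2} = -68340 + \left(\left(-4\right) \left(-3\right) - 9\right)^{2} = -68340 + \left(12 - 9\right)^{2} = -68340 + 3^{2} = -68340 + 9 = -68331$)
$\left(-263596 + u\right) \left(O{\left(-496 \right)} + 44771\right) = \left(-263596 - 68331\right) \left(326 \left(-496\right) + 44771\right) = - 331927 \left(-161696 + 44771\right) = \left(-331927\right) \left(-116925\right) = 38810564475$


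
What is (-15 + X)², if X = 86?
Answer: 5041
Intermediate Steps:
(-15 + X)² = (-15 + 86)² = 71² = 5041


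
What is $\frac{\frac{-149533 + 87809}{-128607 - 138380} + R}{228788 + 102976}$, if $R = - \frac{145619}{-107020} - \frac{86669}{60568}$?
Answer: $\frac{69622752613721}{143538222045400785120} \approx 4.8505 \cdot 10^{-7}$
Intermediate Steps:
$R = - \frac{113866197}{1620496840}$ ($R = \left(-145619\right) \left(- \frac{1}{107020}\right) - \frac{86669}{60568} = \frac{145619}{107020} - \frac{86669}{60568} = - \frac{113866197}{1620496840} \approx -0.070266$)
$\frac{\frac{-149533 + 87809}{-128607 - 138380} + R}{228788 + 102976} = \frac{\frac{-149533 + 87809}{-128607 - 138380} - \frac{113866197}{1620496840}}{228788 + 102976} = \frac{- \frac{61724}{-266987} - \frac{113866197}{1620496840}}{331764} = \left(\left(-61724\right) \left(- \frac{1}{266987}\right) - \frac{113866197}{1620496840}\right) \frac{1}{331764} = \left(\frac{61724}{266987} - \frac{113866197}{1620496840}\right) \frac{1}{331764} = \frac{69622752613721}{432651589821080} \cdot \frac{1}{331764} = \frac{69622752613721}{143538222045400785120}$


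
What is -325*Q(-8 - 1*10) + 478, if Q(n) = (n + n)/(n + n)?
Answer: 153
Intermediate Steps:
Q(n) = 1 (Q(n) = (2*n)/((2*n)) = (2*n)*(1/(2*n)) = 1)
-325*Q(-8 - 1*10) + 478 = -325*1 + 478 = -325 + 478 = 153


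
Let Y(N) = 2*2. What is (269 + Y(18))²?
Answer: 74529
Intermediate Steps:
Y(N) = 4
(269 + Y(18))² = (269 + 4)² = 273² = 74529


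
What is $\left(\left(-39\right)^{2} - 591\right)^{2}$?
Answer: $864900$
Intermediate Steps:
$\left(\left(-39\right)^{2} - 591\right)^{2} = \left(1521 - 591\right)^{2} = 930^{2} = 864900$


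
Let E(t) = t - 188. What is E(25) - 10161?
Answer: -10324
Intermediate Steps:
E(t) = -188 + t
E(25) - 10161 = (-188 + 25) - 10161 = -163 - 10161 = -10324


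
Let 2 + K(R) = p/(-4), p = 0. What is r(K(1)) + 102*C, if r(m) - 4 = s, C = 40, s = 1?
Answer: 4085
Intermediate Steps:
K(R) = -2 (K(R) = -2 + 0/(-4) = -2 + 0*(-¼) = -2 + 0 = -2)
r(m) = 5 (r(m) = 4 + 1 = 5)
r(K(1)) + 102*C = 5 + 102*40 = 5 + 4080 = 4085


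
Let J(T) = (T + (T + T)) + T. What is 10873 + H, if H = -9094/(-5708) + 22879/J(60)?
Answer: 3756979013/342480 ≈ 10970.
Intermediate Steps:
J(T) = 4*T (J(T) = (T + 2*T) + T = 3*T + T = 4*T)
H = 33193973/342480 (H = -9094/(-5708) + 22879/((4*60)) = -9094*(-1/5708) + 22879/240 = 4547/2854 + 22879*(1/240) = 4547/2854 + 22879/240 = 33193973/342480 ≈ 96.922)
10873 + H = 10873 + 33193973/342480 = 3756979013/342480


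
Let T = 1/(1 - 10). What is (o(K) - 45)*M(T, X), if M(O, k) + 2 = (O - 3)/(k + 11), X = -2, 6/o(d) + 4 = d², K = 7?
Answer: 25574/243 ≈ 105.24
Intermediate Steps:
o(d) = 6/(-4 + d²)
T = -⅑ (T = 1/(-9) = -⅑ ≈ -0.11111)
M(O, k) = -2 + (-3 + O)/(11 + k) (M(O, k) = -2 + (O - 3)/(k + 11) = -2 + (-3 + O)/(11 + k))
(o(K) - 45)*M(T, X) = (6/(-4 + 7²) - 45)*((-25 - ⅑ - 2*(-2))/(11 - 2)) = (6/(-4 + 49) - 45)*((-25 - ⅑ + 4)/9) = (6/45 - 45)*((⅑)*(-190/9)) = (6*(1/45) - 45)*(-190/81) = (2/15 - 45)*(-190/81) = -673/15*(-190/81) = 25574/243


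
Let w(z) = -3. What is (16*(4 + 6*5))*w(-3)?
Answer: -1632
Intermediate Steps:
(16*(4 + 6*5))*w(-3) = (16*(4 + 6*5))*(-3) = (16*(4 + 30))*(-3) = (16*34)*(-3) = 544*(-3) = -1632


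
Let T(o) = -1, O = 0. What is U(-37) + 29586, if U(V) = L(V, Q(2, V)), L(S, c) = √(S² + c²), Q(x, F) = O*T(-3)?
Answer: 29623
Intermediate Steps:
Q(x, F) = 0 (Q(x, F) = 0*(-1) = 0)
U(V) = √(V²) (U(V) = √(V² + 0²) = √(V² + 0) = √(V²))
U(-37) + 29586 = √((-37)²) + 29586 = √1369 + 29586 = 37 + 29586 = 29623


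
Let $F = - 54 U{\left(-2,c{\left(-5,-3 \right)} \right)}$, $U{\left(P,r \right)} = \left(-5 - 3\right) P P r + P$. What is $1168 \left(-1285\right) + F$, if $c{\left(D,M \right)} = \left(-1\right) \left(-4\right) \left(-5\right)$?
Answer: $-1535332$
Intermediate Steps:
$c{\left(D,M \right)} = -20$ ($c{\left(D,M \right)} = 4 \left(-5\right) = -20$)
$U{\left(P,r \right)} = P - 8 r P^{2}$ ($U{\left(P,r \right)} = - 8 P^{2} r + P = - 8 r P^{2} + P = P - 8 r P^{2}$)
$F = -34452$ ($F = - 54 \left(- 2 \left(1 - \left(-16\right) \left(-20\right)\right)\right) = - 54 \left(- 2 \left(1 - 320\right)\right) = - 54 \left(\left(-2\right) \left(-319\right)\right) = \left(-54\right) 638 = -34452$)
$1168 \left(-1285\right) + F = 1168 \left(-1285\right) - 34452 = -1500880 - 34452 = -1535332$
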